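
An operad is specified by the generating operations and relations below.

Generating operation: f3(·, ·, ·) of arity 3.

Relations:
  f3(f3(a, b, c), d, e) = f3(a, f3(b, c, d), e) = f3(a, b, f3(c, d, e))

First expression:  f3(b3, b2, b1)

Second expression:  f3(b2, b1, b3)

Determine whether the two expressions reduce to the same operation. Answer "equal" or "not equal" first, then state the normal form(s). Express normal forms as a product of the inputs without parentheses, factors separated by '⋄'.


not equal: they reduce to b3 ⋄ b2 ⋄ b1 and b2 ⋄ b1 ⋄ b3

The first expression, normalized: b3 ⋄ b2 ⋄ b1
The second expression, normalized: b2 ⋄ b1 ⋄ b3
The forms do not match — not equal.


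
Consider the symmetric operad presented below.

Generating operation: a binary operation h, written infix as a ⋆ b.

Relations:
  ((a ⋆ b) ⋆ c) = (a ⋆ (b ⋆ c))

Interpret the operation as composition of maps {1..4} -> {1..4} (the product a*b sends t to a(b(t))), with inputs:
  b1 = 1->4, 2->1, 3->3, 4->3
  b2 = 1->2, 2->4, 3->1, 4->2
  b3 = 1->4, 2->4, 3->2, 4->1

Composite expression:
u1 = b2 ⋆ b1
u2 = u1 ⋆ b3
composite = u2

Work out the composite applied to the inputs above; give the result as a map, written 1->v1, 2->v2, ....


(b2 ⋆ b1) = 1->2, 2->2, 3->1, 4->1
((b2 ⋆ b1) ⋆ b3) = 1->1, 2->1, 3->2, 4->2

1->1, 2->1, 3->2, 4->2


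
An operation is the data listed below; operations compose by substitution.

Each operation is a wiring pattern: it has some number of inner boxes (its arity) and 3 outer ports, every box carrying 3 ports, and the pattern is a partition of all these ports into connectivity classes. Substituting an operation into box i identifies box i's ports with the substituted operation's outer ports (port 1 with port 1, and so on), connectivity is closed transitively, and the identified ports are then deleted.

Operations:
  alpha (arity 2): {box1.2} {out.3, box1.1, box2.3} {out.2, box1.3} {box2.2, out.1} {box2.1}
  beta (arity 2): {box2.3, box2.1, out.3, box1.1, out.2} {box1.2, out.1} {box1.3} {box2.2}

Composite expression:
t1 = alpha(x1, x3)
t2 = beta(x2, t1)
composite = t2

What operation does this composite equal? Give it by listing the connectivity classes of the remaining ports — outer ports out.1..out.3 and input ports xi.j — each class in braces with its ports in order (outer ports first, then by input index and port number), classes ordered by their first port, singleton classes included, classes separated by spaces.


{out.1, x2.2} {out.2, out.3, x1.1, x2.1, x3.2, x3.3} {x1.2} {x1.3} {x2.3} {x3.1}

Two ports join when wires chain via beta-identified ports.
through alpha, on inputs (x1, x3): {out.1, x3.2} {out.2, x1.3} {out.3, x1.1, x3.3} {x1.2} {x3.1} (out.j = stage outer ports)
through beta, on inputs (x2, x1, x3): {out.1, x2.2} {out.2, out.3, x1.1, x2.1, x3.2, x3.3} {x1.2} {x1.3} {x2.3} {x3.1} (out.j = stage outer ports)


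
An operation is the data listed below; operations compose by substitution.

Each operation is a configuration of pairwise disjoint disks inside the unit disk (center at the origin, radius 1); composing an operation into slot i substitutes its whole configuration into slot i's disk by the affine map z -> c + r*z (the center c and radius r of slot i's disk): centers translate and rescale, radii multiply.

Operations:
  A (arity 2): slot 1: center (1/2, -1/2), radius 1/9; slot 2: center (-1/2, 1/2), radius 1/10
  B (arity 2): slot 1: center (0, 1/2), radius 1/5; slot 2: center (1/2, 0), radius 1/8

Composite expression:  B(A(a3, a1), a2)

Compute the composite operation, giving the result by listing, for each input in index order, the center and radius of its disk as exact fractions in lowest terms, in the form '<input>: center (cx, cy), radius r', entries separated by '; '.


Each a-disk chains the slot maps above it in B; radii multiply.
input a3: applying the 2 nested substitutions gives center (1/10, 2/5), radius 1/45
input a1: applying the 2 nested substitutions gives center (-1/10, 3/5), radius 1/50
input a2: applying the 1 nested substitution gives center (1/2, 0), radius 1/8

a1: center (-1/10, 3/5), radius 1/50; a2: center (1/2, 0), radius 1/8; a3: center (1/10, 2/5), radius 1/45


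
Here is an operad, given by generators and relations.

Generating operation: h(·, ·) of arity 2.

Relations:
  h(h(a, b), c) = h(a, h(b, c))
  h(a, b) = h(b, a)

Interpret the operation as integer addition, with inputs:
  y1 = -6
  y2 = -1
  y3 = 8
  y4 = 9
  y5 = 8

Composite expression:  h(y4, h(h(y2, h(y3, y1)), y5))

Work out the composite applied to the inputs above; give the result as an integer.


h(y3, y1) = 2
h(y2, h(y3, y1)) = 1
h(h(y2, h(y3, y1)), y5) = 9
h(y4, h(h(y2, h(y3, y1)), y5)) = 18

18


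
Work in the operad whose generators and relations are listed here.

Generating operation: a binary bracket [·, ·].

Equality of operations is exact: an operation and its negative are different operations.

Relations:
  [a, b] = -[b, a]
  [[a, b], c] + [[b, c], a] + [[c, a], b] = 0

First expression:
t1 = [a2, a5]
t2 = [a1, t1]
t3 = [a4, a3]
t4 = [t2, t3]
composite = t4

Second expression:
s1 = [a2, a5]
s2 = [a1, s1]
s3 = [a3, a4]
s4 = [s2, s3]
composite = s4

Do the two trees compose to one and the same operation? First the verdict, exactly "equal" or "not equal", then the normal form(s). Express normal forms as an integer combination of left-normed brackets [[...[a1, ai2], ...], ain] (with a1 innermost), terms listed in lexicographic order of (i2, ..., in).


not equal; the first gives -[[[[a1, a2], a5], a3], a4] + [[[[a1, a2], a5], a4], a3] + [[[[a1, a5], a2], a3], a4] - [[[[a1, a5], a2], a4], a3] and the second [[[[a1, a2], a5], a3], a4] - [[[[a1, a2], a5], a4], a3] - [[[[a1, a5], a2], a3], a4] + [[[[a1, a5], a2], a4], a3]

The first expression reduces to -[[[[a1, a2], a5], a3], a4] + [[[[a1, a2], a5], a4], a3] + [[[[a1, a5], a2], a3], a4] - [[[[a1, a5], a2], a4], a3]
The second expression reduces to [[[[a1, a2], a5], a3], a4] - [[[[a1, a2], a5], a4], a3] - [[[[a1, a5], a2], a3], a4] + [[[[a1, a5], a2], a4], a3]
Distinct normal forms: not equal.


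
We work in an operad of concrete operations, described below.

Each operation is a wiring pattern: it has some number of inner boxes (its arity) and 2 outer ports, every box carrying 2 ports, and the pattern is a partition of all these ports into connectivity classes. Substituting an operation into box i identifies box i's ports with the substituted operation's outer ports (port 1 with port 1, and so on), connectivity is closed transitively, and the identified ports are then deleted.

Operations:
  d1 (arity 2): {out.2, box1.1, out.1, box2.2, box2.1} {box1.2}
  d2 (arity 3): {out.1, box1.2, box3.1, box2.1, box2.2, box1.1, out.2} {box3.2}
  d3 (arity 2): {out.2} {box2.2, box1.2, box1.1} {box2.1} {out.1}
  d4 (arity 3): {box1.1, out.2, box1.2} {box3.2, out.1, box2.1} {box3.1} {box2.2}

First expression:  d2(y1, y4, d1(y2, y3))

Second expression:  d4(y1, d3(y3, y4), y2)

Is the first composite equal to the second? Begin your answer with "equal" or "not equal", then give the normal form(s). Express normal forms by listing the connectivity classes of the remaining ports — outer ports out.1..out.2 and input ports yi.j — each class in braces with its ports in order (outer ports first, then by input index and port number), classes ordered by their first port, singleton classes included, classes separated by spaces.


not equal; first: {out.1, out.2, y1.1, y1.2, y2.1, y3.1, y3.2, y4.1, y4.2} {y2.2}; second: {out.1, y2.2} {out.2, y1.1, y1.2} {y2.1} {y3.1, y3.2, y4.2} {y4.1}

Normal form of the first expression: {out.1, out.2, y1.1, y1.2, y2.1, y3.1, y3.2, y4.1, y4.2} {y2.2}
Normal form of the second expression: {out.1, y2.2} {out.2, y1.1, y1.2} {y2.1} {y3.1, y3.2, y4.2} {y4.1}
The normal forms differ: not equal.


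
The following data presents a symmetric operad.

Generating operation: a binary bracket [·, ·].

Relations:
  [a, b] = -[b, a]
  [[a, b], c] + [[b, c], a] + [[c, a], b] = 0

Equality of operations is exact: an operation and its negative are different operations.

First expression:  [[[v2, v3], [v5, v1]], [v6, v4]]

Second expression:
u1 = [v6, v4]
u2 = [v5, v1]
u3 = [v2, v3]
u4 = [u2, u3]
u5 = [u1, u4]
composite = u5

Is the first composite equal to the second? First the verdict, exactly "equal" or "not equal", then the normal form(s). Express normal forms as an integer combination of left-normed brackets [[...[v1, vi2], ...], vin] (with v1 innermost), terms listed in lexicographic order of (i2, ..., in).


equal; both compose to -[[[[[v1, v5], v2], v3], v4], v6] + [[[[[v1, v5], v2], v3], v6], v4] + [[[[[v1, v5], v3], v2], v4], v6] - [[[[[v1, v5], v3], v2], v6], v4]

The first composite normalizes to -[[[[[v1, v5], v2], v3], v4], v6] + [[[[[v1, v5], v2], v3], v6], v4] + [[[[[v1, v5], v3], v2], v4], v6] - [[[[[v1, v5], v3], v2], v6], v4]
The second composite normalizes to -[[[[[v1, v5], v2], v3], v4], v6] + [[[[[v1, v5], v2], v3], v6], v4] + [[[[[v1, v5], v3], v2], v4], v6] - [[[[[v1, v5], v3], v2], v6], v4]
Same normal form: equal.


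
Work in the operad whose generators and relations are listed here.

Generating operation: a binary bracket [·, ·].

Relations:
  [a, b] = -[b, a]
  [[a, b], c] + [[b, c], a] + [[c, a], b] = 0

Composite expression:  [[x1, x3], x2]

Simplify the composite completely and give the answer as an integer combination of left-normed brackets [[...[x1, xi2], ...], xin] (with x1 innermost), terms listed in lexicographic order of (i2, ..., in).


[[x1, x3], x2]

Left-normed coefficients sit on the x1-initial expansion words.
Composite bracket: [[x1, x3], x2]
Under [a, b] = ab - ba we get 4 signed associative words (2^2 = 4).
Keep just the words that open with x1:
  the word x1x3x2 carries sign +1 and contributes +[[x1, x3], x2]


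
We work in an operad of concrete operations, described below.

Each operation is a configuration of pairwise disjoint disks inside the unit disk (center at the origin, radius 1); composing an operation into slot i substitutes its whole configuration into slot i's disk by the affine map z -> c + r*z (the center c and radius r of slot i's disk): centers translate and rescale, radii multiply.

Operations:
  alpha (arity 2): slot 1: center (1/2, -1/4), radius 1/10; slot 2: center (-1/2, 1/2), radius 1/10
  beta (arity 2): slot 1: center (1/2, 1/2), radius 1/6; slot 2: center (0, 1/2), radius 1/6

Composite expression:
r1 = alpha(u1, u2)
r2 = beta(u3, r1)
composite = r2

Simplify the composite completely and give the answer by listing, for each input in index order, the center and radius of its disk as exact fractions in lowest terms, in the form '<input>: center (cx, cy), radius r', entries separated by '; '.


u1: center (1/12, 11/24), radius 1/60; u2: center (-1/12, 7/12), radius 1/60; u3: center (1/2, 1/2), radius 1/6

Nesting under beta composes maps z -> c + r*z down each u-path.
u3: after 1 affine step, its disk has center (1/2, 1/2), radius 1/6
u1: after 2 affine steps, its disk has center (1/12, 11/24), radius 1/60
u2: after 2 affine steps, its disk has center (-1/12, 7/12), radius 1/60


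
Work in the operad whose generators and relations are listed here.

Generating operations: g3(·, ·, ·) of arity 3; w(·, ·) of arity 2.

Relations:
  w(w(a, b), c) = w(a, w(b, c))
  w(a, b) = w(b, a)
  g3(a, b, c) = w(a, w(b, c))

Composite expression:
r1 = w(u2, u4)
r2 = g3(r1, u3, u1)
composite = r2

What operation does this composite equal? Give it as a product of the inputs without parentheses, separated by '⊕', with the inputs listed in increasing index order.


Both nesting and order wash out for g3; what remains is which u's occur.
w(u2, u4) collapses to u2 ⊕ u4
g3(w(u2, u4), u3, u1) collapses to u2 ⊕ u4 ⊕ u3 ⊕ u1
reordering the factors by index: u1 ⊕ u2 ⊕ u3 ⊕ u4

u1 ⊕ u2 ⊕ u3 ⊕ u4


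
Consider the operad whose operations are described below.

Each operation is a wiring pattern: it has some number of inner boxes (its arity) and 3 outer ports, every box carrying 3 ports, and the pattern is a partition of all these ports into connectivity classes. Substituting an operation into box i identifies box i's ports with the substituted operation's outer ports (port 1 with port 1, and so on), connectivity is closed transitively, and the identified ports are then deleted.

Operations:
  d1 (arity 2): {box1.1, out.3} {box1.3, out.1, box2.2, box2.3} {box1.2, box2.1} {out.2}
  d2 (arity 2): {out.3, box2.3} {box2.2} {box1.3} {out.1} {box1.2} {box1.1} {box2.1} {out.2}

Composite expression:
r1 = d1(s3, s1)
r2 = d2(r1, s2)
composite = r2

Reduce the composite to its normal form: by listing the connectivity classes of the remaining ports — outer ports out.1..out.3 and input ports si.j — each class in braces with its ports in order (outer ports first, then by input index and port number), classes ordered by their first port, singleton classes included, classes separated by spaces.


{out.1} {out.2} {out.3, s2.3} {s1.1, s3.2} {s1.2, s1.3, s3.3} {s2.1} {s2.2} {s3.1}

Treat the ports identified at d2 as solder joints: merge, then drop.
after d1, the pattern on (s3, s1) reads {out.1, s1.2, s1.3, s3.3} {out.2} {out.3, s3.1} {s1.1, s3.2} (out.j = its outer ports)
after d2, the pattern on (s3, s1, s2) reads {out.1} {out.2} {out.3, s2.3} {s1.1, s3.2} {s1.2, s1.3, s3.3} {s2.1} {s2.2} {s3.1} (out.j = its outer ports)


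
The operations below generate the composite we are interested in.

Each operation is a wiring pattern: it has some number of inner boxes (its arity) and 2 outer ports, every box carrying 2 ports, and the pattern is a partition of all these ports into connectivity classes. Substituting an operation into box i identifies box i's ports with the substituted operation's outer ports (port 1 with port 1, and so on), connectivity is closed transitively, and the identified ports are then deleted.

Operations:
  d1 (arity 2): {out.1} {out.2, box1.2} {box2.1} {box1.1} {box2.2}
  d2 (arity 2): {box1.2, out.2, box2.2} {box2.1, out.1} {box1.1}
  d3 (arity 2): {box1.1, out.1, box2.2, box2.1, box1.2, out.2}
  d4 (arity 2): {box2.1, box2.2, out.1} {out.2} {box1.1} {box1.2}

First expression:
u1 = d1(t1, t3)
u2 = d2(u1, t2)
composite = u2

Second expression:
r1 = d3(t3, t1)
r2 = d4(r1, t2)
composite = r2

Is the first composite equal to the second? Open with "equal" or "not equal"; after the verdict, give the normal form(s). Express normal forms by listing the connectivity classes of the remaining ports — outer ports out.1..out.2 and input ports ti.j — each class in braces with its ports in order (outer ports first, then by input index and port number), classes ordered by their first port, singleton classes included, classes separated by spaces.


not equal; first: {out.1, t2.1} {out.2, t1.2, t2.2} {t1.1} {t3.1} {t3.2}; second: {out.1, t2.1, t2.2} {out.2} {t1.1, t1.2, t3.1, t3.2}


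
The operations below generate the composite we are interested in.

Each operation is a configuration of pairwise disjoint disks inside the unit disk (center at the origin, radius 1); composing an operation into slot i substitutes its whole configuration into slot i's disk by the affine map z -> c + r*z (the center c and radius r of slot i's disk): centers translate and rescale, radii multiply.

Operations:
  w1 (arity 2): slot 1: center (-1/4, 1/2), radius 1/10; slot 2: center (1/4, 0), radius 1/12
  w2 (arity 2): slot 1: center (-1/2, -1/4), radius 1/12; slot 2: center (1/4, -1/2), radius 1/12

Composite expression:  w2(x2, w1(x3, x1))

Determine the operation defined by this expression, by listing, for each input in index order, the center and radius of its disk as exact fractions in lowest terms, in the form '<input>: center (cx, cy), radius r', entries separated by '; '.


x1: center (13/48, -1/2), radius 1/144; x2: center (-1/2, -1/4), radius 1/12; x3: center (11/48, -11/24), radius 1/120

Affine substitution under w2: radii multiply and x-centers shift.
for x2, the 1-step affine chain lands on center (-1/2, -1/4), radius 1/12
for x3, the 2-step affine chain lands on center (11/48, -11/24), radius 1/120
for x1, the 2-step affine chain lands on center (13/48, -1/2), radius 1/144


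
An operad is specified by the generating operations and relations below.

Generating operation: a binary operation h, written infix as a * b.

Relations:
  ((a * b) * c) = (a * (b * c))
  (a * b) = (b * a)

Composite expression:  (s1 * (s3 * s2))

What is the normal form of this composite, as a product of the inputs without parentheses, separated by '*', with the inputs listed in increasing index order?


s1 * s2 * s3

Both nesting and order wash out for h; what remains is which s's occur.
(s3 * s2) linearizes to s3 * s2
(s1 * (s3 * s2)) linearizes to s1 * s3 * s2
putting the inputs in ascending order: s1 * s2 * s3


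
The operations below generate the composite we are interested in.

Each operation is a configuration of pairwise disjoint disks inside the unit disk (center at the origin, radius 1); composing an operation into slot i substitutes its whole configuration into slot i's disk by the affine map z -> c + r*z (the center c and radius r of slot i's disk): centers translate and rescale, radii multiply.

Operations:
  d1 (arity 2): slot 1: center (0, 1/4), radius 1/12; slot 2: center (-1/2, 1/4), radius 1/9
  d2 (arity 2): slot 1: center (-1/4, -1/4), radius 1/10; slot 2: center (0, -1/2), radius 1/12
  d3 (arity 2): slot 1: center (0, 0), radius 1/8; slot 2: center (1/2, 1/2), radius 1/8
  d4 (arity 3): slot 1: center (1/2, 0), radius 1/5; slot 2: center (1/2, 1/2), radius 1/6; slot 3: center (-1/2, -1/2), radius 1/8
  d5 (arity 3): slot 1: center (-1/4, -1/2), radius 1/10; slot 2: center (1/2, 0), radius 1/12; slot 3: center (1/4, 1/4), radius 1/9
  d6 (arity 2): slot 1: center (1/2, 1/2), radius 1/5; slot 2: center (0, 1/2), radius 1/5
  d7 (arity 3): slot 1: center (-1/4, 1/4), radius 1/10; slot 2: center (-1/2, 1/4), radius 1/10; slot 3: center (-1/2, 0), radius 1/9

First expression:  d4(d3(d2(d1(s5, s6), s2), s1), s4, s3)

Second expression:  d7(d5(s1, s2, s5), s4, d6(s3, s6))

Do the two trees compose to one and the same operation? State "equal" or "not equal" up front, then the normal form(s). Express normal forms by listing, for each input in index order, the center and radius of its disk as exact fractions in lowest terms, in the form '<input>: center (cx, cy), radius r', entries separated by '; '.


Normal form of the first expression: s1: center (3/5, 1/10), radius 1/40; s2: center (1/2, -1/80), radius 1/480; s3: center (-1/2, -1/2), radius 1/8; s4: center (1/2, 1/2), radius 1/6; s5: center (79/160, -9/1600), radius 1/4800; s6: center (197/400, -9/1600), radius 1/3600
Normal form of the second expression: s1: center (-11/40, 1/5), radius 1/100; s2: center (-1/5, 1/4), radius 1/120; s3: center (-4/9, 1/18), radius 1/45; s4: center (-1/2, 1/4), radius 1/10; s5: center (-9/40, 11/40), radius 1/90; s6: center (-1/2, 1/18), radius 1/45
Different reductions; not equal.

not equal — first s1: center (3/5, 1/10), radius 1/40; s2: center (1/2, -1/80), radius 1/480; s3: center (-1/2, -1/2), radius 1/8; s4: center (1/2, 1/2), radius 1/6; s5: center (79/160, -9/1600), radius 1/4800; s6: center (197/400, -9/1600), radius 1/3600, second s1: center (-11/40, 1/5), radius 1/100; s2: center (-1/5, 1/4), radius 1/120; s3: center (-4/9, 1/18), radius 1/45; s4: center (-1/2, 1/4), radius 1/10; s5: center (-9/40, 11/40), radius 1/90; s6: center (-1/2, 1/18), radius 1/45


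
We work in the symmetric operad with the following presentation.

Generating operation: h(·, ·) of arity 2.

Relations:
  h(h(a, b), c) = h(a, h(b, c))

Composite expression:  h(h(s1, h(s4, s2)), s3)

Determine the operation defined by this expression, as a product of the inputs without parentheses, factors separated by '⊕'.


All parenthesizations of h agree; list the s-inputs left to right.
h(s4, s2) unparenthesizes to s4 ⊕ s2
h(s1, h(s4, s2)) unparenthesizes to s1 ⊕ s4 ⊕ s2
h(h(s1, h(s4, s2)), s3) unparenthesizes to s1 ⊕ s4 ⊕ s2 ⊕ s3

s1 ⊕ s4 ⊕ s2 ⊕ s3


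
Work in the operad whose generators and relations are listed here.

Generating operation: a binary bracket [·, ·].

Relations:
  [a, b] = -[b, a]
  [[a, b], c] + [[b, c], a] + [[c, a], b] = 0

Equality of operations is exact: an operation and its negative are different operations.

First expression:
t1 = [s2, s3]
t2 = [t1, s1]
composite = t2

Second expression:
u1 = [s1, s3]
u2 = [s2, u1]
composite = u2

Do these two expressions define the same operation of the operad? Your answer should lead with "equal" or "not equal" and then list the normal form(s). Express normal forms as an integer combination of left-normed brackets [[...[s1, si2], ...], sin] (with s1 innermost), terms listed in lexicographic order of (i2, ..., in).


not equal; the first gives -[[s1, s2], s3] + [[s1, s3], s2] and the second -[[s1, s3], s2]


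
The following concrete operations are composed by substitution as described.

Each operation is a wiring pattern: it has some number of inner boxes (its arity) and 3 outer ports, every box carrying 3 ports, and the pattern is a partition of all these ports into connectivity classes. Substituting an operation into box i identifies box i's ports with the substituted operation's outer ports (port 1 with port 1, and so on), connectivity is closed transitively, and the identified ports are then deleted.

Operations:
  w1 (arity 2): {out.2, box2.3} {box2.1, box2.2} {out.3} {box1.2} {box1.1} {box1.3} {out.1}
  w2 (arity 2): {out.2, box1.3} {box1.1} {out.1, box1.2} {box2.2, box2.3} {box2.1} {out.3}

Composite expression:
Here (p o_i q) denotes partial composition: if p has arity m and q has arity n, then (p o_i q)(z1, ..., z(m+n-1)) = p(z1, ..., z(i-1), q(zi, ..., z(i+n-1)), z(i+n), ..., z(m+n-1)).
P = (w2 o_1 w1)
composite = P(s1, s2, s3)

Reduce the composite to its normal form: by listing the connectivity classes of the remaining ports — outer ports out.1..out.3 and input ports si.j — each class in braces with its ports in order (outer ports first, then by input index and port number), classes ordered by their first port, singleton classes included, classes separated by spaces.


{out.1, s2.3} {out.2} {out.3} {s1.1} {s1.2} {s1.3} {s2.1, s2.2} {s3.1} {s3.2, s3.3}

Substituting into w2 glues patterns; closure does the rest.
after w1, the pattern on (s1, s2) reads {out.1} {out.2, s2.3} {out.3} {s1.1} {s1.2} {s1.3} {s2.1, s2.2} (out.j = its outer ports)
after w2, the pattern on (s1, s2, s3) reads {out.1, s2.3} {out.2} {out.3} {s1.1} {s1.2} {s1.3} {s2.1, s2.2} {s3.1} {s3.2, s3.3} (out.j = its outer ports)


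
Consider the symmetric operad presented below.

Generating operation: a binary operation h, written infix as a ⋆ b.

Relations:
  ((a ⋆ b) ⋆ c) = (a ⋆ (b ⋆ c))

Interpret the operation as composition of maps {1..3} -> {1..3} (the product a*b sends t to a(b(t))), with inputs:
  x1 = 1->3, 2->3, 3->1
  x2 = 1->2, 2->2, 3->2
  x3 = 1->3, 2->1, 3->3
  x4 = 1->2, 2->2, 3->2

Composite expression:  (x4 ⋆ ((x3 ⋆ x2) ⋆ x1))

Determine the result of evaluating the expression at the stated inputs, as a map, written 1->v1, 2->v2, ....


1->2, 2->2, 3->2

(x3 ⋆ x2) = 1->1, 2->1, 3->1
((x3 ⋆ x2) ⋆ x1) = 1->1, 2->1, 3->1
(x4 ⋆ ((x3 ⋆ x2) ⋆ x1)) = 1->2, 2->2, 3->2


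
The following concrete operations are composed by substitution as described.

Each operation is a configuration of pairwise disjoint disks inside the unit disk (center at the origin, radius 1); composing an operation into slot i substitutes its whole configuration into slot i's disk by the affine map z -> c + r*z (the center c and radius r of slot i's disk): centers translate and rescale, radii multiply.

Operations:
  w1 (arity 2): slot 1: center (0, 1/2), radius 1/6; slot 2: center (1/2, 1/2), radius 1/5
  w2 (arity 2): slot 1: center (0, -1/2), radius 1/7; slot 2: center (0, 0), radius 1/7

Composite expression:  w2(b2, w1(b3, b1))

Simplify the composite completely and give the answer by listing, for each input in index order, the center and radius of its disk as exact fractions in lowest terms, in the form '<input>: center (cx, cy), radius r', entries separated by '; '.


b1: center (1/14, 1/14), radius 1/35; b2: center (0, -1/2), radius 1/7; b3: center (0, 1/14), radius 1/42

Nesting under w2 composes maps z -> c + r*z down each b-path.
b2 passes through 1 substitution, ending at center (0, -1/2), radius 1/7
b3 passes through 2 substitutions, ending at center (0, 1/14), radius 1/42
b1 passes through 2 substitutions, ending at center (1/14, 1/14), radius 1/35


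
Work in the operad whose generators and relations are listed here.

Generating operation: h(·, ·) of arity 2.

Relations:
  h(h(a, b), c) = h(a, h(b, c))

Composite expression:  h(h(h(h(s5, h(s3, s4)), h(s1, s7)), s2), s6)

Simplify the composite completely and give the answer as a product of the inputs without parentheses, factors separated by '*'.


s5 * s3 * s4 * s1 * s7 * s2 * s6

All parenthesizations of h agree; list the s-inputs left to right.
h(s3, s4) flattens to s3 * s4
h(s5, h(s3, s4)) flattens to s5 * s3 * s4
h(s1, s7) flattens to s1 * s7
h(h(s5, h(s3, s4)), h(s1, s7)) flattens to s5 * s3 * s4 * s1 * s7
h(h(h(s5, h(s3, s4)), h(s1, s7)), s2) flattens to s5 * s3 * s4 * s1 * s7 * s2
h(h(h(h(s5, h(s3, s4)), h(s1, s7)), s2), s6) flattens to s5 * s3 * s4 * s1 * s7 * s2 * s6


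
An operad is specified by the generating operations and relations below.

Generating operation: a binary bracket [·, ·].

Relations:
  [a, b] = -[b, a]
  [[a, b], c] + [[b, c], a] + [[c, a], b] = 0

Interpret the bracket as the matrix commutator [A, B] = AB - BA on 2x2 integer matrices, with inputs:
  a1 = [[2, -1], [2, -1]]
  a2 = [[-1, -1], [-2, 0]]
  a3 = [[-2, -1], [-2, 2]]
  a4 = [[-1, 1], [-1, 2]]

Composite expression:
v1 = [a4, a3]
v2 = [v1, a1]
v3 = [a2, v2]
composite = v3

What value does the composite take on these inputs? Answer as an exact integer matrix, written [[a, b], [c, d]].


[a4, a3] = [[-3, 7], [-2, 3]]
[[a4, a3], a1] = [[12, -15], [6, -12]]
[a2, [[a4, a3], a1]] = [[-36, 39], [-42, 36]]

[[-36, 39], [-42, 36]]


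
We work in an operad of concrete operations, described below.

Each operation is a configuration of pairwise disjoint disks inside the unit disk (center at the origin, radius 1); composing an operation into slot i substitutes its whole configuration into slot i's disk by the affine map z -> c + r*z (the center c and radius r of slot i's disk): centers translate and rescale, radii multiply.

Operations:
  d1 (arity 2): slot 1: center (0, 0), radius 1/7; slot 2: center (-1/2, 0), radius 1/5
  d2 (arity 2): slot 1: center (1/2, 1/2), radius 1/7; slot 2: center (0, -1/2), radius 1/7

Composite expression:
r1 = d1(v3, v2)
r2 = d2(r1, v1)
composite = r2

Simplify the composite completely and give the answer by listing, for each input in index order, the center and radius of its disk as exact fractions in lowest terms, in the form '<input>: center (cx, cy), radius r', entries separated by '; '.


v1: center (0, -1/2), radius 1/7; v2: center (3/7, 1/2), radius 1/35; v3: center (1/2, 1/2), radius 1/49

Below d2, radii multiply path by path; the v-disk centers shift.
v3 passes through 2 substitutions, ending at center (1/2, 1/2), radius 1/49
v2 passes through 2 substitutions, ending at center (3/7, 1/2), radius 1/35
v1 passes through 1 substitution, ending at center (0, -1/2), radius 1/7


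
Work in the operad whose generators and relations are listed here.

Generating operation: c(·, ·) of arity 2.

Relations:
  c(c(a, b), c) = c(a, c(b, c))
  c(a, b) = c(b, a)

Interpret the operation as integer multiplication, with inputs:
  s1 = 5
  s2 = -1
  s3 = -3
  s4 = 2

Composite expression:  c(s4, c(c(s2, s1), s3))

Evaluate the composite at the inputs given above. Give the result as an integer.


c(s2, s1) = -5
c(c(s2, s1), s3) = 15
c(s4, c(c(s2, s1), s3)) = 30

30


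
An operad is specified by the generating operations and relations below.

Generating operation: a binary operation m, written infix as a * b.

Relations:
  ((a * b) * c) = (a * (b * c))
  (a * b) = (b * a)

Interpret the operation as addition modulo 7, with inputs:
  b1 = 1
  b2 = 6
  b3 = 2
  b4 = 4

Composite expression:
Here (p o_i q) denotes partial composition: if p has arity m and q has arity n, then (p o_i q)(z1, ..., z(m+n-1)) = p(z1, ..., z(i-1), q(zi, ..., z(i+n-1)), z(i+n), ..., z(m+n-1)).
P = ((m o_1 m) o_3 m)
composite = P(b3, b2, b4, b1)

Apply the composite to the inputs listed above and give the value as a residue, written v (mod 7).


(b3 * b2) = 1
(b4 * b1) = 5
((b3 * b2) * (b4 * b1)) = 6

6 (mod 7)


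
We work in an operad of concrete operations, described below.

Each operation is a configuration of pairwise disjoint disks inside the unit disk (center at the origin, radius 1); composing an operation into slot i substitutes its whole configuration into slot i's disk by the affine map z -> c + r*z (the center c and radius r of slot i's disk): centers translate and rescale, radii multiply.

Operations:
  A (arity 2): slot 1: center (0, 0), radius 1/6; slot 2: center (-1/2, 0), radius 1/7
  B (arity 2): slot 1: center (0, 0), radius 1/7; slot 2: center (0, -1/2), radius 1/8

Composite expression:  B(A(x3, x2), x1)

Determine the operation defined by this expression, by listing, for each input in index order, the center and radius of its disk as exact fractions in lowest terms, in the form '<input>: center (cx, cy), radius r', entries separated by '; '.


Affine substitution under B: radii multiply and x-centers shift.
tracing x3 down its 2-map path: center (0, 0), radius 1/42
tracing x2 down its 2-map path: center (-1/14, 0), radius 1/49
tracing x1 down its 1-map path: center (0, -1/2), radius 1/8

x1: center (0, -1/2), radius 1/8; x2: center (-1/14, 0), radius 1/49; x3: center (0, 0), radius 1/42


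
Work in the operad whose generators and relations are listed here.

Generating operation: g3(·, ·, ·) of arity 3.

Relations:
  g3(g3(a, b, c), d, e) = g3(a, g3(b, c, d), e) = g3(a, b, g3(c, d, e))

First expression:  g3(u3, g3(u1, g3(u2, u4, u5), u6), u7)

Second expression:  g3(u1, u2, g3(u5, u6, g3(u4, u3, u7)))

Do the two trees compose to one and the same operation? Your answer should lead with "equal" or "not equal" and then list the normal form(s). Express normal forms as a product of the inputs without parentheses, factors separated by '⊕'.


not equal — first u3 ⊕ u1 ⊕ u2 ⊕ u4 ⊕ u5 ⊕ u6 ⊕ u7, second u1 ⊕ u2 ⊕ u5 ⊕ u6 ⊕ u4 ⊕ u3 ⊕ u7

The first composite normalizes to u3 ⊕ u1 ⊕ u2 ⊕ u4 ⊕ u5 ⊕ u6 ⊕ u7
The second composite normalizes to u1 ⊕ u2 ⊕ u5 ⊕ u6 ⊕ u4 ⊕ u3 ⊕ u7
They disagree, so not equal.


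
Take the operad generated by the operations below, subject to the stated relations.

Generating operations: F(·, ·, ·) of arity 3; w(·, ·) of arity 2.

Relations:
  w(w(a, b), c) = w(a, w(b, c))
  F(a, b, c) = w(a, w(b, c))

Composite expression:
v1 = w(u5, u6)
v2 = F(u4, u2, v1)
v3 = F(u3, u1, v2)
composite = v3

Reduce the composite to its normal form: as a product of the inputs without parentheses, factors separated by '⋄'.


u3 ⋄ u1 ⋄ u4 ⋄ u2 ⋄ u5 ⋄ u6


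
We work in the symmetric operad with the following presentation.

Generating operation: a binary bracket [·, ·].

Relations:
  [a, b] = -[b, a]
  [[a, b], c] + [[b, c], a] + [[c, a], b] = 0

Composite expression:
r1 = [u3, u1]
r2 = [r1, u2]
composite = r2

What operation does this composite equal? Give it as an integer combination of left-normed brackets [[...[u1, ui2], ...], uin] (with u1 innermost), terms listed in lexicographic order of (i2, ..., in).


-[[u1, u3], u2]

Expand each bracket as ab - ba; the u1-initial words give the coefficients.
Composite bracket: [[u3, u1], u2]
Under [a, b] = ab - ba we get 4 signed associative words (2^2 = 4).
Coefficients come from the u1-initial words:
  word u1u3u2 has sign -1, contributing -[[u1, u3], u2]


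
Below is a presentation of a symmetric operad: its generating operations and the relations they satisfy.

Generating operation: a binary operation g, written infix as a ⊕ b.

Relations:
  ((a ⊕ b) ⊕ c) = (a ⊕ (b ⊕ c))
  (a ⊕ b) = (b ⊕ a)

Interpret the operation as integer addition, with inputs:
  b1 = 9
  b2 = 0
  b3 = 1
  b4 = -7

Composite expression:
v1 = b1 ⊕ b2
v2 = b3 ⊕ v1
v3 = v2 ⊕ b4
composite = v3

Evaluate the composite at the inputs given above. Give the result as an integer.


3

(b1 ⊕ b2) = 9
(b3 ⊕ (b1 ⊕ b2)) = 10
((b3 ⊕ (b1 ⊕ b2)) ⊕ b4) = 3


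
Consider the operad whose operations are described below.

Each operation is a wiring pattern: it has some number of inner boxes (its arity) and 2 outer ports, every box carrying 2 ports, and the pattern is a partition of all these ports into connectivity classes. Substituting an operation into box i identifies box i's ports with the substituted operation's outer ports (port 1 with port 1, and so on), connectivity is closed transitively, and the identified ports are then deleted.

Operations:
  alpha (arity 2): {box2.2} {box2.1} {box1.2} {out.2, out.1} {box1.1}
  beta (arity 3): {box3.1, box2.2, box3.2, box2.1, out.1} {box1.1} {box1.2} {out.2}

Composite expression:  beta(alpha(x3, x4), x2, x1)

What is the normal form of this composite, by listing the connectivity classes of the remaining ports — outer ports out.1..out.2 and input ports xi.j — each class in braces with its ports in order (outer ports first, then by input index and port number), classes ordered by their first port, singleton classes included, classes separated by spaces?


Reachability decides: close wires over beta-identified ports.
alpha over (x3, x4) gives {out.1, out.2} {x3.1} {x3.2} {x4.1} {x4.2}, out.j being that stage's outer ports
beta over (x3, x4, x2, x1) gives {out.1, x1.1, x1.2, x2.1, x2.2} {out.2} {x3.1} {x3.2} {x4.1} {x4.2}, out.j being that stage's outer ports

{out.1, x1.1, x1.2, x2.1, x2.2} {out.2} {x3.1} {x3.2} {x4.1} {x4.2}


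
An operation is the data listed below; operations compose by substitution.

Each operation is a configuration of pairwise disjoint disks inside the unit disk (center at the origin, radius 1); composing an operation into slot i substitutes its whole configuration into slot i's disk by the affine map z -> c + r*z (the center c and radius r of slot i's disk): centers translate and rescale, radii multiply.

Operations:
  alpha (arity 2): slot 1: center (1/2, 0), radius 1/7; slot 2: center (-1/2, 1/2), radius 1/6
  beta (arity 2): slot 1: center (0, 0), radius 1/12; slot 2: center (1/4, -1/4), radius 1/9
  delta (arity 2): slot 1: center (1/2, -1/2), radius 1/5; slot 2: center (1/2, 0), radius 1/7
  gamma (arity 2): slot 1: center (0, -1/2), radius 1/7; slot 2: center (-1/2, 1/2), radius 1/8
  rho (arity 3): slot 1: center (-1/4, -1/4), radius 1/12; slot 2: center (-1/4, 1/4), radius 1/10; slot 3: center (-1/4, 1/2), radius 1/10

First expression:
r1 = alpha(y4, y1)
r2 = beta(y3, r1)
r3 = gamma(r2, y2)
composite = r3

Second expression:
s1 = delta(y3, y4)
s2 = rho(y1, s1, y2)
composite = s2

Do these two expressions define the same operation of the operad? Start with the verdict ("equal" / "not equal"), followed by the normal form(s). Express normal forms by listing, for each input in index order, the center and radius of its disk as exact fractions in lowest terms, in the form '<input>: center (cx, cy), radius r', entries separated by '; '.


not equal; first: y1: center (1/36, -19/36), radius 1/378; y2: center (-1/2, 1/2), radius 1/8; y3: center (0, -1/2), radius 1/84; y4: center (11/252, -15/28), radius 1/441; second: y1: center (-1/4, -1/4), radius 1/12; y2: center (-1/4, 1/2), radius 1/10; y3: center (-1/5, 1/5), radius 1/50; y4: center (-1/5, 1/4), radius 1/70

The first composite normalizes to y1: center (1/36, -19/36), radius 1/378; y2: center (-1/2, 1/2), radius 1/8; y3: center (0, -1/2), radius 1/84; y4: center (11/252, -15/28), radius 1/441
The second composite normalizes to y1: center (-1/4, -1/4), radius 1/12; y2: center (-1/4, 1/2), radius 1/10; y3: center (-1/5, 1/5), radius 1/50; y4: center (-1/5, 1/4), radius 1/70
Different reductions; not equal.


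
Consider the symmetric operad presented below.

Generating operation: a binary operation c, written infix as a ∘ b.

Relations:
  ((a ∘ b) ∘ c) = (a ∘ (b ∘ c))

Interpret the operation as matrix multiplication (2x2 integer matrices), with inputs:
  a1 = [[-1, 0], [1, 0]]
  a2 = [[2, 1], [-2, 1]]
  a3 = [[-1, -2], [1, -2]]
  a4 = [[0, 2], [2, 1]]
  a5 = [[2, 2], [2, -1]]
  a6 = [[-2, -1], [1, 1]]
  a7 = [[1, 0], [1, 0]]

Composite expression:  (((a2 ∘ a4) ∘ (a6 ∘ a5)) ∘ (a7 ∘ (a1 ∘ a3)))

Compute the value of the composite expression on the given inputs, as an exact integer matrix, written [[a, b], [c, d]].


[[7, 14], [-33, -66]]

(a2 ∘ a4) = [[2, 5], [2, -3]]
(a6 ∘ a5) = [[-6, -3], [4, 1]]
((a2 ∘ a4) ∘ (a6 ∘ a5)) = [[8, -1], [-24, -9]]
(a1 ∘ a3) = [[1, 2], [-1, -2]]
(a7 ∘ (a1 ∘ a3)) = [[1, 2], [1, 2]]
(((a2 ∘ a4) ∘ (a6 ∘ a5)) ∘ (a7 ∘ (a1 ∘ a3))) = [[7, 14], [-33, -66]]


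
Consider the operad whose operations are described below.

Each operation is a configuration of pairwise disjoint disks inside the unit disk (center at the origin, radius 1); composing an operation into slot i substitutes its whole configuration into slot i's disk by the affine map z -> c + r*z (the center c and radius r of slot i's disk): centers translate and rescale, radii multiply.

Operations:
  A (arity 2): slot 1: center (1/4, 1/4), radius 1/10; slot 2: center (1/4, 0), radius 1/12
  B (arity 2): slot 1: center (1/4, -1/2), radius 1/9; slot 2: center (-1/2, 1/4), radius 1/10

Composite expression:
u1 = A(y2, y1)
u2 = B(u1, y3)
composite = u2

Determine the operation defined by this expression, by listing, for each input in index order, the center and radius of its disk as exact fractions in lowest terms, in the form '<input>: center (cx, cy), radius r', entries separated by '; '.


y1: center (5/18, -1/2), radius 1/108; y2: center (5/18, -17/36), radius 1/90; y3: center (-1/2, 1/4), radius 1/10


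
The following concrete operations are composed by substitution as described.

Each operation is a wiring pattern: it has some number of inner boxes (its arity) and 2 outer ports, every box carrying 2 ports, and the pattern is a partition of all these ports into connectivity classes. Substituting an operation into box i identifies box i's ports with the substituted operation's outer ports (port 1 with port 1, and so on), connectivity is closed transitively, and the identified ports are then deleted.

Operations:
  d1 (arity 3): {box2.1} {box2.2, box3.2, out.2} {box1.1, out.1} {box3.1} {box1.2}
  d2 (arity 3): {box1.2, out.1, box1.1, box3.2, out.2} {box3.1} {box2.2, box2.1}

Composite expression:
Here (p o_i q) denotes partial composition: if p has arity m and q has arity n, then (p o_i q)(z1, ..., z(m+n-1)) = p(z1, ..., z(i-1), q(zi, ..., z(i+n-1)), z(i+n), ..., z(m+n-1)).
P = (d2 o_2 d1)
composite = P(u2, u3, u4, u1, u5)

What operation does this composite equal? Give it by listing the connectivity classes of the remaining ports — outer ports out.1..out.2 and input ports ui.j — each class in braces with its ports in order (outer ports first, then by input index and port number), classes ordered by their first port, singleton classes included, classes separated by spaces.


{out.1, out.2, u2.1, u2.2, u5.2} {u1.1} {u1.2, u3.1, u4.2} {u3.2} {u4.1} {u5.1}

Substituting into d2 glues patterns; closure does the rest.
through d1, on inputs (u3, u4, u1): {out.1, u3.1} {out.2, u1.2, u4.2} {u1.1} {u3.2} {u4.1} (out.j = stage outer ports)
through d2, on inputs (u2, u3, u4, u1, u5): {out.1, out.2, u2.1, u2.2, u5.2} {u1.1} {u1.2, u3.1, u4.2} {u3.2} {u4.1} {u5.1} (out.j = stage outer ports)


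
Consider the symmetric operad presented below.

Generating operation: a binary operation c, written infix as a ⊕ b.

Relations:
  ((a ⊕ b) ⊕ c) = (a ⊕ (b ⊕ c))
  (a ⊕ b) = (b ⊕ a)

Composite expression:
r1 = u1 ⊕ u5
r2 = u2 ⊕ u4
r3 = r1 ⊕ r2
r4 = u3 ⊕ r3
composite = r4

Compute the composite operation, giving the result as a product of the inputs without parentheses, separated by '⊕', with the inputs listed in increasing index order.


u1 ⊕ u2 ⊕ u3 ⊕ u4 ⊕ u5

Reordering under c is free, so list the u-inputs canonically.
(u1 ⊕ u5) flattens to u1 ⊕ u5
(u2 ⊕ u4) flattens to u2 ⊕ u4
((u1 ⊕ u5) ⊕ (u2 ⊕ u4)) flattens to u1 ⊕ u5 ⊕ u2 ⊕ u4
(u3 ⊕ ((u1 ⊕ u5) ⊕ (u2 ⊕ u4))) flattens to u3 ⊕ u1 ⊕ u5 ⊕ u2 ⊕ u4
the factors in increasing index order: u1 ⊕ u2 ⊕ u3 ⊕ u4 ⊕ u5
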